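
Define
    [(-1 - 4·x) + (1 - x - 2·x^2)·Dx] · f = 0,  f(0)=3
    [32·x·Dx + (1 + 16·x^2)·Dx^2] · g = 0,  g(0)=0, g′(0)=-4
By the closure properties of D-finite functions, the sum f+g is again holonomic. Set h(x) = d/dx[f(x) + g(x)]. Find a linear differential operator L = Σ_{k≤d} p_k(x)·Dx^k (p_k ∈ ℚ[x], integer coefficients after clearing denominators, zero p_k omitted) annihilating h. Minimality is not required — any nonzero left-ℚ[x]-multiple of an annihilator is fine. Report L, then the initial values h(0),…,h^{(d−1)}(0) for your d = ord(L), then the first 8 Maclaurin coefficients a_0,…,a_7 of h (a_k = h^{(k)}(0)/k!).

f: a_k = 3, 3, 9, 15, 33, 63, 129, 255, …
g: a_k = 0, -4, 0, 64/3, 0, -1024/5, 0, 16384/7, …
h₀=f+g: left-lcm gives L₀, ord ≤ 3.
Differentiate: ansatz ord ≤ ord L₀ ⇒ L.
L = (-96 + 384·x + 6912·x^2 + 15360·x^3 + 40704·x^4 + 12288·x^6) + (31 + 104·x - 392·x^2 + 736·x^3 + 14912·x^4 + 27904·x^5 + 3072·x^6 + 12288·x^7)·Dx + (-3 - 19·x - 128·x^2 - 152·x^3 - 1128·x^4 + 2496·x^5 + 2560·x^6 + 1024·x^7 + 2048·x^8)·Dx^2  (order 2).
h: a_k = -1, 18, 109, 132, -709, 774, 18169, 4104, …
ICs: h(0) = -1, h′(0) = 18.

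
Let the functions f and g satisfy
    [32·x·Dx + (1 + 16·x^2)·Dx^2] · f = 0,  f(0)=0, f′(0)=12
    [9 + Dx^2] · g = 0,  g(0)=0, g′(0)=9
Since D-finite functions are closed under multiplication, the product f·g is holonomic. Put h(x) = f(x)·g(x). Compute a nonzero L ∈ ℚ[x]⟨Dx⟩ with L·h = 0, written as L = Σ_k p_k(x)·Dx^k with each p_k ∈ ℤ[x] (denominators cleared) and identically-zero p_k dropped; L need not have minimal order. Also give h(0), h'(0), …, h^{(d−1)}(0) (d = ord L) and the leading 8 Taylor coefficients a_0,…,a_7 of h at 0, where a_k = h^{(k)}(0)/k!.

f: a_k = 0, 12, 0, -64, 0, 3072/5, 0, -49152/7, …
g: a_k = 0, 9, 0, -27/2, 0, 243/40, 0, -729/560, …
f·g: L₀ = L_f ⊗_s L_g, ord ≤ 2·2.
L = (16425 + 696384·x^2 + 2778624·x^4 + 11943936·x^6 + 47775744·x^8) + (23616·x + 543744·x^3 + 3981312·x^5 + 21233664·x^7)·Dx + (2050 + 87168·x^2 + 470016·x^4 + 2654208·x^6 + 10616832·x^8)·Dx^2 + (2624·x + 60416·x^3 + 442368·x^5 + 2359296·x^7)·Dx^3 + (25 + 1088·x^2 + 17920·x^4 + 147456·x^6 + 589824·x^8)·Dx^4  (order 4).
h: a_k = 0, 0, 108, 0, -738, 0, 12933/2, 0, …
ICs: h(0) = 0, h′(0) = 0, h′′(0) = 216, h′′′(0) = 0.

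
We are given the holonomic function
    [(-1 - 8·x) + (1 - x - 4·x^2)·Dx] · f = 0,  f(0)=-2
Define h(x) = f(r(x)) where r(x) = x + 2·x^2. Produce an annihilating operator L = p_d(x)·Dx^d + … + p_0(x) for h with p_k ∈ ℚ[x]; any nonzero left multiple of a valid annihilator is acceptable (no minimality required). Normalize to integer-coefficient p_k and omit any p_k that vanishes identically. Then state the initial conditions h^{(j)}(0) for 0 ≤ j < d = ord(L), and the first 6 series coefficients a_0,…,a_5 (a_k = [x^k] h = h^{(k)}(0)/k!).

L = (1 + 12·x + 48·x^2 + 64·x^3) + (-1 + x + 6·x^2 + 16·x^3 + 16·x^4)·Dx  (order 1).
h: a_k = -2, -2, -14, -58, -206, -810, …
ICs: h(0) = -2.

f: a_k = -2, -2, -10, -18, -58, -130, …
h₀=f(r): pull back L_f along r ⇒ L₀.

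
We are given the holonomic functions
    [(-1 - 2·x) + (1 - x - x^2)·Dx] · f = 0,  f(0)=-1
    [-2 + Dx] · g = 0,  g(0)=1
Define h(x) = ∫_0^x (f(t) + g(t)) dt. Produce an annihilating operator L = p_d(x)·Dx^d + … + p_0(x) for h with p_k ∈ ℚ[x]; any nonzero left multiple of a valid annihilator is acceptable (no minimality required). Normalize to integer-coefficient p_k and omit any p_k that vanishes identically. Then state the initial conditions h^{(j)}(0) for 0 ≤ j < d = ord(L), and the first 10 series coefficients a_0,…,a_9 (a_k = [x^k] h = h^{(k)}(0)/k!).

L = (-4 - 8·x - 24·x^2 - 8·x^3)·Dx + (14·x + 10·x^2 - 8·x^3 - 4·x^4)·Dx^2 + (1 - 5·x + x^2 + 6·x^3 + 2·x^4)·Dx^3  (order 3).
h: a_k = 0, 0, 1/2, 0, -5/12, -13/15, -58/45, -83/45, -6607/2520, -10708/2835, …
ICs: h(0) = 0, h′(0) = 0, h′′(0) = 1.

f: a_k = -1, -1, -2, -3, -5, -8, -13, -21, -34, -55, …
g: a_k = 1, 2, 2, 4/3, 2/3, 4/15, 4/45, 8/315, 2/315, 4/2835, …
Weyl lclm of L_f,L_g ⇒ L₀ (ord ≤ 2).
h=∫h₀ ⇒ L = L₀·Dx.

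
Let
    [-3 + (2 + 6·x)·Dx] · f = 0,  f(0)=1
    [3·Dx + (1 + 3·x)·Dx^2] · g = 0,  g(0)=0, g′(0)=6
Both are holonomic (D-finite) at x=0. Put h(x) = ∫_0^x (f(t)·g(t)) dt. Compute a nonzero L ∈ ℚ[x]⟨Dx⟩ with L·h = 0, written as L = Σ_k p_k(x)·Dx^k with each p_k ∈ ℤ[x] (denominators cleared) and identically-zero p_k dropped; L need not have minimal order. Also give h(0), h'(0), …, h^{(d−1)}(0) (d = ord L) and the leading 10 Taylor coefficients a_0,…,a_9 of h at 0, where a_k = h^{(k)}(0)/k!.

f: a_k = 1, 3/2, -9/8, 27/16, -405/128, 1701/256, -15309/1024, 72171/2048, -2814669/32768, 14073345/65536, …
g: a_k = 0, 6, -9, 18, -81/2, 486/5, -243, 4374/7, -6561/4, 4374, …
f·g: L₀ = L_f ⊗_s L_g, ord ≤ 1·2.
h=∫₀ˣh₀: take L = L₀·Dx.
L = 9·Dx + (4 + 24·x + 36·x^2)·Dx^3  (order 3).
h: a_k = 0, 0, 3, 0, -9/16, 27/20, -1917/640, 7533/1120, -2218347/143360, 653427/17920, …
ICs: h(0) = 0, h′(0) = 0, h′′(0) = 6.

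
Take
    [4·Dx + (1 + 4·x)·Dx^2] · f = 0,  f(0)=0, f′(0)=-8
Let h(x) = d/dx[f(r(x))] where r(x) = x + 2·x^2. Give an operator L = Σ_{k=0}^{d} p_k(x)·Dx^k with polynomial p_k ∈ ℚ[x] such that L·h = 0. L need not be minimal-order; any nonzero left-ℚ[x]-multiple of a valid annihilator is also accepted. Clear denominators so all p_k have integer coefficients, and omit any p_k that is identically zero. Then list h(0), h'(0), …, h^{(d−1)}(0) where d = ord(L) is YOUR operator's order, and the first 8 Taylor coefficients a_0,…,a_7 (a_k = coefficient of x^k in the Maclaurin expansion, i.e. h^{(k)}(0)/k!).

L = (16·x + 32·x^2) + (1 + 8·x + 24·x^2 + 32·x^3)·Dx  (order 1).
h: a_k = -8, 0, 64, -256, 512, 0, -4096, 16384, …
ICs: h(0) = -8.

f: a_k = 0, -8, 16, -128/3, 128, -2048/5, 4096/3, -32768/7, …
f∘r: x↦r, Dx↦Dx/r' in L_f ⇒ L₀.
h₀' ⇒ L via d/dx closure of L₀.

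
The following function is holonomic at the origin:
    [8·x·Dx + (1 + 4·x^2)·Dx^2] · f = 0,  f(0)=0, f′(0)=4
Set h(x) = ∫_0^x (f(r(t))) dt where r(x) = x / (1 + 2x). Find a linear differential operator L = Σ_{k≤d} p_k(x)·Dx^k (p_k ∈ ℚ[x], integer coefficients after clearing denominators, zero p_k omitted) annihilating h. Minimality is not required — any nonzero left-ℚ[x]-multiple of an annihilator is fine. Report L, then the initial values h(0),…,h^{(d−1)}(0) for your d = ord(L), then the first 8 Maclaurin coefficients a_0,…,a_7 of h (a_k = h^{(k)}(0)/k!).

f: a_k = 0, 4, 0, -16/3, 0, 64/5, 0, -256/7, …
f∘r: x↦r, Dx↦Dx/r' in L_f ⇒ L₀.
Integrate: L := L₀·Dx.
L = (4 + 16·x)·Dx^2 + (1 + 4·x + 8·x^2)·Dx^3  (order 3).
h: a_k = 0, 0, 2, -8/3, 8/3, 0, -128/15, 512/21, …
ICs: h(0) = 0, h′(0) = 0, h′′(0) = 4.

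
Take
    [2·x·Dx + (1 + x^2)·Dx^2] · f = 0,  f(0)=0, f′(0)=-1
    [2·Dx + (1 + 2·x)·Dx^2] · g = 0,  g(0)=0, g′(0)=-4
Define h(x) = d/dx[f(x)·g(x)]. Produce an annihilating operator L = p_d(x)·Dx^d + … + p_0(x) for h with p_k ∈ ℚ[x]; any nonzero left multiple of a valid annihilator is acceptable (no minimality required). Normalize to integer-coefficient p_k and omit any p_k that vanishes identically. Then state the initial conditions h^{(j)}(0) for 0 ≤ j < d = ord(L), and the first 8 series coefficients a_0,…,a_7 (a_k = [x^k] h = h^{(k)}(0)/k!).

L = (24 + 80·x + 88·x^2 + 240·x^3 + 240·x^4 + 208·x^5 + 16·x^7) + (12 + 80·x + 332·x^2 + 608·x^3 + 880·x^4 + 744·x^5 + 560·x^6 + 24·x^7 + 56·x^8)·Dx + (12 + 52·x + 168·x^2 + 372·x^3 + 516·x^4 + 564·x^5 + 384·x^6 + 276·x^7 + 24·x^8 + 32·x^9)·Dx^2 + (2 + 12·x + 34·x^2 + 64·x^3 + 87·x^4 + 96·x^5 + 84·x^6 + 48·x^7 + 33·x^8 + 4·x^9 + 4·x^10)·Dx^3  (order 3).
h: a_k = 0, 8, -12, 16, -100/3, 1064/15, -2044/15, 1312/5, …
ICs: h(0) = 0, h′(0) = 8, h′′(0) = -24.

f: a_k = 0, -1, 0, 1/3, 0, -1/5, 0, 1/7, …
g: a_k = 0, -4, 4, -16/3, 8, -64/5, 64/3, -256/7, …
Sym-product of L_f,L_g gives L₀ (≤ ord 4).
h=h₀': d/dx-closure on L₀ ⇒ L.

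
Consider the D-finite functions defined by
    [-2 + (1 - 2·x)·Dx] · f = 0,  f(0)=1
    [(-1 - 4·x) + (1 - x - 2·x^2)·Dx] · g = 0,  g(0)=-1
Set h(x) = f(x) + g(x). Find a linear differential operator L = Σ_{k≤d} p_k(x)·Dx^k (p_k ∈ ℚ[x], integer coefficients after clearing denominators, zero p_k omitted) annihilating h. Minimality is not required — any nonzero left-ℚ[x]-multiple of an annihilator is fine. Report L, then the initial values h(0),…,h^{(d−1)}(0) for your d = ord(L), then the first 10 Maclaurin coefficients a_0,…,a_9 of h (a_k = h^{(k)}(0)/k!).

f: a_k = 1, 2, 4, 8, 16, 32, 64, 128, 256, 512, …
g: a_k = -1, -1, -3, -5, -11, -21, -43, -85, -171, -341, …
L₀ := lclm(L_f,L_g); ord L₀ ≤ 1+1.
L = -4 + (-2 - 8·x)·Dx + (1 - x - 2·x^2)·Dx^2  (order 2).
h: a_k = 0, 1, 1, 3, 5, 11, 21, 43, 85, 171, …
ICs: h(0) = 0, h′(0) = 1.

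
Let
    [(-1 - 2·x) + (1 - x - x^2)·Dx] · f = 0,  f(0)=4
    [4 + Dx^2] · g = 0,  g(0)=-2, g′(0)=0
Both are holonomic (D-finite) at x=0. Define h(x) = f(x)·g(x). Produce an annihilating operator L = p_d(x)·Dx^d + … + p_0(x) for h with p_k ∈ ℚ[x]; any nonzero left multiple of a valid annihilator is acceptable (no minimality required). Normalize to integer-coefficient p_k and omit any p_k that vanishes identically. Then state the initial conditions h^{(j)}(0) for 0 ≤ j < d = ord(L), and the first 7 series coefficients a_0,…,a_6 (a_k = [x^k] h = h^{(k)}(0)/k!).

L = (-2 + 4·x + 4·x^2) + (2 + 4·x)·Dx + (-1 + x + x^2)·Dx^2  (order 2).
h: a_k = -8, -8, 0, -8, -40/3, -64/3, -1528/45, …
ICs: h(0) = -8, h′(0) = -8.

f: a_k = 4, 4, 8, 12, 20, 32, 52, …
g: a_k = -2, 0, 4, 0, -4/3, 0, 8/45, …
L₀ := L_f ⊗_s L_g (sym. prod.), ord ≤ 2.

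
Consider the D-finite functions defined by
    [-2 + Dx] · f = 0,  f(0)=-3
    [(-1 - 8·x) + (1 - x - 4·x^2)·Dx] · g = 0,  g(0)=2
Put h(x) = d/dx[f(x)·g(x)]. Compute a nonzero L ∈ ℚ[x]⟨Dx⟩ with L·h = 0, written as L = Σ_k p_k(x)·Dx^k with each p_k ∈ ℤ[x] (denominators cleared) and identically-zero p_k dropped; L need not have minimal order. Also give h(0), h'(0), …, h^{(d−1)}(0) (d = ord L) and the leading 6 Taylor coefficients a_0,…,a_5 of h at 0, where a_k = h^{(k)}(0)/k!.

f: a_k = -3, -6, -6, -4, -2, -4/5, …
g: a_k = 2, 2, 10, 18, 58, 130, …
h₀=f·g: eliminate ⇒ L₀, order ≤ 1·1.
Differentiate: ansatz ord ≤ ord L₀ ⇒ L.
L = (18 + 44·x + 20·x^2 - 96·x^3 + 64·x^4) + (-3 - 3·x + 26·x^2 + 16·x^3 - 32·x^4)·Dx  (order 1).
h: a_k = -18, -108, -402, -1416, -4458, -69244/5, …
ICs: h(0) = -18.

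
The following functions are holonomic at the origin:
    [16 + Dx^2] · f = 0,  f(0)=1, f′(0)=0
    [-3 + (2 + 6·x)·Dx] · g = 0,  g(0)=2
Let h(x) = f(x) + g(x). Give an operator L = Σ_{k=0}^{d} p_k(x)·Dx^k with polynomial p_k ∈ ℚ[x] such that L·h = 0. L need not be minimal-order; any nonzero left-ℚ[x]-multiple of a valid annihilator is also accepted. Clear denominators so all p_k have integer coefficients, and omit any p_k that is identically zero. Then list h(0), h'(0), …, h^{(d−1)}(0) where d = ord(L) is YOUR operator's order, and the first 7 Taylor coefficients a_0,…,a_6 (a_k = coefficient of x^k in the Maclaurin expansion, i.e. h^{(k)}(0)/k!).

f: a_k = 1, 0, -8, 0, 32/3, 0, -256/45, …
g: a_k = 2, 3, -9/4, 27/8, -405/64, 1701/128, -15309/512, …
h₀=f+g: left-lcm gives L₀, ord ≤ 3.
L = (-4368 - 18432·x - 27648·x^2) + (1760 + 17568·x + 55296·x^2 + 55296·x^3)·Dx + (-273 - 1152·x - 1728·x^2)·Dx^2 + (110 + 1098·x + 3456·x^2 + 3456·x^3)·Dx^3  (order 3).
h: a_k = 3, 3, -41/4, 27/8, 833/192, 1701/128, -819977/23040, …
ICs: h(0) = 3, h′(0) = 3, h′′(0) = -41/2.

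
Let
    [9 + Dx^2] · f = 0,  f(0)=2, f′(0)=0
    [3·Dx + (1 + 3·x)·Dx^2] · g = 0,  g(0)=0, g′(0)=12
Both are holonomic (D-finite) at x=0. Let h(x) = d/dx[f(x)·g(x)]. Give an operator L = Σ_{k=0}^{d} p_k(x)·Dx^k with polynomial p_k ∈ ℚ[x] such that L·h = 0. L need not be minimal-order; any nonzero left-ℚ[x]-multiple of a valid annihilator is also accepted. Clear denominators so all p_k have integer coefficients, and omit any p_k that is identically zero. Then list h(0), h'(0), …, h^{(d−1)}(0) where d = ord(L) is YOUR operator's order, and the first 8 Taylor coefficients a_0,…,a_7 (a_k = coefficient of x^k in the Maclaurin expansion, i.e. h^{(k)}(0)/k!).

f: a_k = 2, 0, -9, 0, 27/4, 0, -81/40, 0, …
g: a_k = 0, 12, -18, 36, -81, 972/5, -486, 8748/7, …
Sym-product of L_f,L_g gives L₀ (≤ ord 4).
h₀' ⇒ L via d/dx closure of L₀.
L = (-675 - 3564·x - 10206·x^2 + 8748·x^3 + 94041·x^4 + 157464·x^5 + 78732·x^6) + (-216 - 864·x + 1620·x^2 + 14580·x^3 + 29160·x^4 + 17496·x^5)·Dx + (-84 - 396·x - 378·x^2 + 5832·x^3 + 23814·x^4 + 34992·x^5 + 17496·x^6)·Dx^2 + (-24 - 96·x + 180·x^2 + 1620·x^3 + 3240·x^4 + 1944·x^5)·Dx^3 + (-1 + 84·x^2 + 540·x^3 + 1485·x^4 + 1944·x^5 + 972·x^6)·Dx^4  (order 4).
h: a_k = 24, -72, -108, 0, 729, -2187, 67797/10, -107892/5, …
ICs: h(0) = 24, h′(0) = -72, h′′(0) = -216, h′′′(0) = 0.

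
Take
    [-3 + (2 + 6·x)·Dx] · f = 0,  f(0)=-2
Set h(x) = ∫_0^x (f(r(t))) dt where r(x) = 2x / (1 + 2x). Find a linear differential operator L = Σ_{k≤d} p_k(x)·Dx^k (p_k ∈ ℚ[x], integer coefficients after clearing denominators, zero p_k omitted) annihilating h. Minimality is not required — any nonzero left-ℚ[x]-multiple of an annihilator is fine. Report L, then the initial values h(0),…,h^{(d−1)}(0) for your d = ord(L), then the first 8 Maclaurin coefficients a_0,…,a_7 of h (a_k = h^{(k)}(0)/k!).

f: a_k = -2, -3, 9/4, -27/8, 405/64, -1701/128, 15309/512, -72171/1024, …
Substitute x→r, Dx→(1/r')Dx; clear ⇒ L₀.
h=∫h₀ ⇒ L = L₀·Dx.
L = -3·Dx + (1 + 10·x + 16·x^2)·Dx^2  (order 2).
h: a_k = 0, -2, -3, 7, -87/4, 1677/20, -3023/8, 106305/56, …
ICs: h(0) = 0, h′(0) = -2.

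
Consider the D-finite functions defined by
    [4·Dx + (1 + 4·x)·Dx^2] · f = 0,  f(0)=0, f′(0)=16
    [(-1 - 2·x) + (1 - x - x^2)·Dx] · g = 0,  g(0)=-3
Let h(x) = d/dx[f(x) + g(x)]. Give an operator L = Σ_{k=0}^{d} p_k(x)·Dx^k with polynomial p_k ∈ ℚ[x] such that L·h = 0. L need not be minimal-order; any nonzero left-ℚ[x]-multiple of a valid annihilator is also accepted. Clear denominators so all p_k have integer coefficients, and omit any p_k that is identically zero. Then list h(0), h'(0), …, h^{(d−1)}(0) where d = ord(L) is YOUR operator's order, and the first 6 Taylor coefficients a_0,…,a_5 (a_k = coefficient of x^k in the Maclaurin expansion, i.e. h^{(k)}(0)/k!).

L = (-100 - 272·x - 392·x^2 - 144·x^3 - 96·x^4) + (7 - 96·x - 434·x^2 - 540·x^3 - 304·x^4 - 160·x^5)·Dx + (4 + 25·x + 28·x^2 - 46·x^3 - 73·x^4 - 76·x^5 - 32·x^6)·Dx^2  (order 2).
h: a_k = 13, -76, 229, -1084, 3976, -16618, …
ICs: h(0) = 13, h′(0) = -76.

f: a_k = 0, 16, -32, 256/3, -256, 4096/5, …
g: a_k = -3, -3, -6, -9, -15, -24, …
Sum ⇒ L₀ = lclm(L_f,L_g) in ℚ(x)⟨Dx⟩.
h₀' ⇒ L via d/dx closure of L₀.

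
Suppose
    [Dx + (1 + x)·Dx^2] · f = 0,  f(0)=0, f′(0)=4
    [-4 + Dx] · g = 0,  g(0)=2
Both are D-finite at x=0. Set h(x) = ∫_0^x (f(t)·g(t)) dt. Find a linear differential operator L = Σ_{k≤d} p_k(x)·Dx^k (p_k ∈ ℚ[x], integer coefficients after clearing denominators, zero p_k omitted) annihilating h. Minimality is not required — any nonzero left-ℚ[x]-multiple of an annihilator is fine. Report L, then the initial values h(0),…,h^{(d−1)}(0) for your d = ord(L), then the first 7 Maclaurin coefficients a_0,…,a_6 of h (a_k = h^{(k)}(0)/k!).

f: a_k = 0, 4, -2, 4/3, -1, 4/5, -2/3, …
g: a_k = 2, 8, 16, 64/3, 64/3, 256/15, 512/45, …
L₀ := L_f ⊗_s L_g (sym. prod.), ord ≤ 2.
h=∫₀ˣh₀: take L = L₀·Dx.
L = (12 + 16·x)·Dx + (-7 - 8·x)·Dx^2 + (1 + x)·Dx^3  (order 3).
h: a_k = 0, 0, 4, 28/3, 38/3, 62/5, 48/5, …
ICs: h(0) = 0, h′(0) = 0, h′′(0) = 8.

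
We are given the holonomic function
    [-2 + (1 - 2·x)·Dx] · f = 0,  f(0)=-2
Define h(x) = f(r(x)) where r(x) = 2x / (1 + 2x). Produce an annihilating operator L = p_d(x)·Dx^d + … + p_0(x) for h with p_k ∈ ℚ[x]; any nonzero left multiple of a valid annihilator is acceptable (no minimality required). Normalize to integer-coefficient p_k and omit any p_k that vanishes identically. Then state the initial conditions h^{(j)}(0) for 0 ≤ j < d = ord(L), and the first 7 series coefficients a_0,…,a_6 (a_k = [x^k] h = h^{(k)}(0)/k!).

L = 4 + (-1 + 4·x^2)·Dx  (order 1).
h: a_k = -2, -8, -16, -32, -64, -128, -256, …
ICs: h(0) = -2.

f: a_k = -2, -4, -8, -16, -32, -64, -128, …
Change of var in L_f (x↦r) gives L₀.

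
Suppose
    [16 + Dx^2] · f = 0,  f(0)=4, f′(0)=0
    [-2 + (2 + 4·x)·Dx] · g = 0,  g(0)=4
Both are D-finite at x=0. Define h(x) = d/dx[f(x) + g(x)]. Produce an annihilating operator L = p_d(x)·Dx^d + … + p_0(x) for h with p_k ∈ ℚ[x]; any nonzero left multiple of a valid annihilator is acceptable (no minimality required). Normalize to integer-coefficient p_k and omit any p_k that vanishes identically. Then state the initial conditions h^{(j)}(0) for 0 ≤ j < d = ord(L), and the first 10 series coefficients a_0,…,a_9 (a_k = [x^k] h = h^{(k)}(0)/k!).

L = (-496 - 1024·x - 1024·x^2) + (-304 - 1632·x - 3072·x^2 - 2048·x^3)·Dx + (-31 - 64·x - 64·x^2)·Dx^2 + (-19 - 102·x - 192·x^2 - 128·x^3)·Dx^3  (order 3).
h: a_k = 4, -68, 6, 482/3, 35/2, -5041/30, 231/4, -69599/1260, 6435/32, -35508001/90720, …
ICs: h(0) = 4, h′(0) = -68, h′′(0) = 12.

f: a_k = 4, 0, -32, 0, 128/3, 0, -1024/45, 0, 2048/315, 0, …
g: a_k = 4, 4, -2, 2, -5/2, 7/2, -21/4, 33/4, -429/32, 715/32, …
Sum ⇒ L₀ = lclm(L_f,L_g) in ℚ(x)⟨Dx⟩.
Differentiate: ansatz ord ≤ ord L₀ ⇒ L.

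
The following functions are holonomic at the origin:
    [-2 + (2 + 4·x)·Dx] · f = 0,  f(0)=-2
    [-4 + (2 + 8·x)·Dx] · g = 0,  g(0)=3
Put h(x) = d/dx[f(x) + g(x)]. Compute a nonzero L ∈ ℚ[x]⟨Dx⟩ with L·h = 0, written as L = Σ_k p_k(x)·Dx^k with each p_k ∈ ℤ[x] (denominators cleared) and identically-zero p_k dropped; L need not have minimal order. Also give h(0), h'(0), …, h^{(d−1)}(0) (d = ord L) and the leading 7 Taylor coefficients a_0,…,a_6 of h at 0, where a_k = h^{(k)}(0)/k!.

L = -6 + (-9 - 24·x)·Dx + (-1 - 6·x - 8·x^2)·Dx^2  (order 2).
h: a_k = 4, -10, 33, -115, 1645/4, -5985/4, 44121/8, …
ICs: h(0) = 4, h′(0) = -10.

f: a_k = -2, -2, 1, -1, 5/4, -7/4, 21/8, …
g: a_k = 3, 6, -6, 12, -30, 84, -252, …
h₀=f+g: left-lcm gives L₀, ord ≤ 2.
Derive L from L₀ (diff closure).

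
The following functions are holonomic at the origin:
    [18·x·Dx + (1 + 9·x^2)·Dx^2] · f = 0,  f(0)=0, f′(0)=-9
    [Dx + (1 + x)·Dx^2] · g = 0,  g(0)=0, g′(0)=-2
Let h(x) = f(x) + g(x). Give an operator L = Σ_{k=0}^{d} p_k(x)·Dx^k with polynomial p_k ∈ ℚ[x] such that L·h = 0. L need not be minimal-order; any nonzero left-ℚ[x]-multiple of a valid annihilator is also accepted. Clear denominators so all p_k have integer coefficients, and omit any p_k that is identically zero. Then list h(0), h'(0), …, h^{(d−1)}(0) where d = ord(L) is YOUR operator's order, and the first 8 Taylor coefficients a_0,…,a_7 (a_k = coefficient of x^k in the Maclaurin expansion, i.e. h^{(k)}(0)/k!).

L = (-18 - 54·x + 486·x^2 + 162·x^3)·Dx + (-20 - 36·x + 432·x^2 + 972·x^3 + 324·x^4)·Dx^2 + (-1 + 17·x + 18·x^2 + 162·x^3 + 243·x^4 + 81·x^5)·Dx^3  (order 3).
h: a_k = 0, -11, 1, 79/3, 1/2, -731/5, 1/3, 937, …
ICs: h(0) = 0, h′(0) = -11, h′′(0) = 2.

f: a_k = 0, -9, 0, 27, 0, -729/5, 0, 6561/7, …
g: a_k = 0, -2, 1, -2/3, 1/2, -2/5, 1/3, -2/7, …
Weyl lclm of L_f,L_g ⇒ L₀ (ord ≤ 4).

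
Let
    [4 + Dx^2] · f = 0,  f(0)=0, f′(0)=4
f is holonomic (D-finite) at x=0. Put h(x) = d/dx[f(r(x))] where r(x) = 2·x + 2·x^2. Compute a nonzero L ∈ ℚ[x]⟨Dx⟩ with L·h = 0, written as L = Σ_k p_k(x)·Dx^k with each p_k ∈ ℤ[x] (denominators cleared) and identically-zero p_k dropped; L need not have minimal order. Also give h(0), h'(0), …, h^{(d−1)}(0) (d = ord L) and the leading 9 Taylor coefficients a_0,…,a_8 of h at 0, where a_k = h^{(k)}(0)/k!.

f: a_k = 0, 4, 0, -8/3, 0, 8/15, 0, -16/315, 0, …
L₀ from L_f via x↦r, Dx↦r'^{-1}Dx.
Differentiate: ansatz ord ≤ ord L₀ ⇒ L.
L = (28 + 128·x + 384·x^2 + 512·x^3 + 256·x^4) + (-6 - 12·x)·Dx + (1 + 4·x + 4·x^2)·Dx^2  (order 2).
h: a_k = 8, 16, -64, -256, -704/3, 384, 51712/45, 45056/45, -141056/315, …
ICs: h(0) = 8, h′(0) = 16.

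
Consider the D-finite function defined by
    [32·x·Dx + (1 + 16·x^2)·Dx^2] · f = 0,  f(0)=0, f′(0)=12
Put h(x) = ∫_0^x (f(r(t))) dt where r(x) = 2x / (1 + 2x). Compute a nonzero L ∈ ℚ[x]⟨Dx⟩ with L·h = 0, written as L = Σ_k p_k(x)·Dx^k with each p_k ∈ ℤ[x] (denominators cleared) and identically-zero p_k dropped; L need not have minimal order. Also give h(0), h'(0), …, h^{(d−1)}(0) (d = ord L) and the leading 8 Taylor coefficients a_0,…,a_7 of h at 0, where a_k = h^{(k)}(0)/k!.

f: a_k = 0, 12, 0, -64, 0, 3072/5, 0, -49152/7, …
f∘r: x↦r, Dx↦Dx/r' in L_f ⇒ L₀.
∫: right-multiply L₀ by Dx.
L = (4 + 136·x)·Dx^2 + (1 + 4·x + 68·x^2)·Dx^3  (order 3).
h: a_k = 0, 0, 12, -16, -104, 576, 6464/5, -156416/7, …
ICs: h(0) = 0, h′(0) = 0, h′′(0) = 24.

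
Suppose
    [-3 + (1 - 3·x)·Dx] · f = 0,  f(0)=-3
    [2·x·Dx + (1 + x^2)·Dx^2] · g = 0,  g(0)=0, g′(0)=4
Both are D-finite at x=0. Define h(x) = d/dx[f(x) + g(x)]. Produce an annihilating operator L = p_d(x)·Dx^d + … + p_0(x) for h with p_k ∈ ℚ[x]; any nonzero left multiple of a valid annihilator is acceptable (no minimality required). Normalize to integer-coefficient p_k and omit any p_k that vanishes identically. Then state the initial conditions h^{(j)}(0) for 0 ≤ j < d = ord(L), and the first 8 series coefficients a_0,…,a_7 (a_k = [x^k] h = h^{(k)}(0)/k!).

f: a_k = -3, -9, -27, -81, -243, -729, -2187, -6561, …
g: a_k = 0, 4, 0, -4/3, 0, 4/5, 0, -4/7, …
L₀ := lclm(L_f,L_g); ord L₀ ≤ 1+2.
Derive L from L₀ (diff closure).
L = (-6 + 72·x + 18·x^2) + (28 - 6·x + 60·x^2 + 18·x^3)·Dx + (-3 + 8·x + 8·x^3 + 3·x^4)·Dx^2  (order 2).
h: a_k = -5, -54, -247, -972, -3641, -13122, -45931, -157464, …
ICs: h(0) = -5, h′(0) = -54.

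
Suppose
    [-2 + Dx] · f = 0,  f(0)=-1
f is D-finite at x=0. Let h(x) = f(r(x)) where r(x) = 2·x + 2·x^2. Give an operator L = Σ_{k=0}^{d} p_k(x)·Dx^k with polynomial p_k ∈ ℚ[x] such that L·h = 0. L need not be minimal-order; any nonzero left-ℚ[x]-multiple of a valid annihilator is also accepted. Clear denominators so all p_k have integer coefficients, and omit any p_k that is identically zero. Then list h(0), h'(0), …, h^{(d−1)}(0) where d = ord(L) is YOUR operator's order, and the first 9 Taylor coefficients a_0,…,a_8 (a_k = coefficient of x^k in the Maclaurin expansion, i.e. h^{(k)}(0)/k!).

f: a_k = -1, -2, -2, -4/3, -2/3, -4/15, -4/45, -8/315, -2/315, …
f∘r: x↦r, Dx↦Dx/r' in L_f ⇒ L₀.
L = (-4 - 8·x) + Dx  (order 1).
h: a_k = -1, -4, -12, -80/3, -152/3, -416/5, -5536/45, -52096/315, -1440/7, …
ICs: h(0) = -1.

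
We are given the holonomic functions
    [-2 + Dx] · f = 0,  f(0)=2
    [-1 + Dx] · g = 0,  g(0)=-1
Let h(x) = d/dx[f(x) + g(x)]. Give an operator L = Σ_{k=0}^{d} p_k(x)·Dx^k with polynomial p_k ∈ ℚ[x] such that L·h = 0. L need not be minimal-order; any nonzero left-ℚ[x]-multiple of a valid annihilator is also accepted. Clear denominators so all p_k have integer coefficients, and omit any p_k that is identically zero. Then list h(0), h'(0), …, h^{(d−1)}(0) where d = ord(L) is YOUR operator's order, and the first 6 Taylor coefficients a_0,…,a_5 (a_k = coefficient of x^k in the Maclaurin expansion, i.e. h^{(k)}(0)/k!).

f: a_k = 2, 4, 4, 8/3, 4/3, 8/15, …
g: a_k = -1, -1, -1/2, -1/6, -1/24, -1/120, …
Sum ⇒ L₀ = lclm(L_f,L_g) in ℚ(x)⟨Dx⟩.
h₀' ⇒ L via d/dx closure of L₀.
L = 2 - 3·Dx + Dx^2  (order 2).
h: a_k = 3, 7, 15/2, 31/6, 21/8, 127/120, …
ICs: h(0) = 3, h′(0) = 7.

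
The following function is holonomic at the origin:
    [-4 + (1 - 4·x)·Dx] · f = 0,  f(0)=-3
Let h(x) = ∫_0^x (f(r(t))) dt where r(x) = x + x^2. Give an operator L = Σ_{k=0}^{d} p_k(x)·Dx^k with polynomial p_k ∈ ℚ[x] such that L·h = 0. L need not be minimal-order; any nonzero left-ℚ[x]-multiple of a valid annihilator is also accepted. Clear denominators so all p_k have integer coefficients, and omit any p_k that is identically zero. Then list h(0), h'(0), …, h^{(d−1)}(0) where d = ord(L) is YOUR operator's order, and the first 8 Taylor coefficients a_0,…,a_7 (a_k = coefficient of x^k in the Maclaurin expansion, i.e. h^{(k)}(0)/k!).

L = (4 + 8·x)·Dx + (-1 + 4·x + 4·x^2)·Dx^2  (order 2).
h: a_k = 0, -3, -6, -20, -72, -1392/5, -1120, -32448/7, …
ICs: h(0) = 0, h′(0) = -3.

f: a_k = -3, -12, -48, -192, -768, -3072, -12288, -49152, …
f∘r: x↦r, Dx↦Dx/r' in L_f ⇒ L₀.
Integrate: L := L₀·Dx.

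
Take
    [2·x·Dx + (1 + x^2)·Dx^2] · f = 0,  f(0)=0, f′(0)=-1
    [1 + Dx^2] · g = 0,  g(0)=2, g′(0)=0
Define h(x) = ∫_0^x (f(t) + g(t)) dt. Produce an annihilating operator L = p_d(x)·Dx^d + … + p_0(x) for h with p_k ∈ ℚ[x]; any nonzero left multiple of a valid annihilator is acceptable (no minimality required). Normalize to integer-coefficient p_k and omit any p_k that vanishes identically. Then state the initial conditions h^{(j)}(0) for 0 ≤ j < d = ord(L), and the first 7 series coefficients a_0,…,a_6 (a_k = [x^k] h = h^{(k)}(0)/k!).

f: a_k = 0, -1, 0, 1/3, 0, -1/5, 0, …
g: a_k = 2, 0, -1, 0, 1/12, 0, -1/360, …
Weyl lclm of L_f,L_g ⇒ L₀ (ord ≤ 4).
h=∫₀ˣh₀: take L = L₀·Dx.
L = (-22·x + 28·x^3 + 2·x^5)·Dx^2 + (-1 + 7·x^2 + 9·x^4 + x^6)·Dx^3 + (-22·x + 28·x^3 + 2·x^5)·Dx^4 + (-1 + 7·x^2 + 9·x^4 + x^6)·Dx^5  (order 5).
h: a_k = 0, 2, -1/2, -1/3, 1/12, 1/60, -1/30, …
ICs: h(0) = 0, h′(0) = 2, h′′(0) = -1, h′′′(0) = -2, h′′′′(0) = 2.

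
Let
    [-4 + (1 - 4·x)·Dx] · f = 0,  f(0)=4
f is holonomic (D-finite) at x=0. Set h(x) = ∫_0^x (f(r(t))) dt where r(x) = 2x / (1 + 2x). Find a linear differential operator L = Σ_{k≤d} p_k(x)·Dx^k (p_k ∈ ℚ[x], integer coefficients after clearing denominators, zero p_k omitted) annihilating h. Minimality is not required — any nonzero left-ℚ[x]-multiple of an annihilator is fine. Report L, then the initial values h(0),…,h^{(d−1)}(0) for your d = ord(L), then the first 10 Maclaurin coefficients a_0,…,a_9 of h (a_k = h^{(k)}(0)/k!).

L = 8·Dx + (-1 + 4·x + 12·x^2)·Dx^2  (order 2).
h: a_k = 0, 4, 16, 64, 288, 6912/5, 6912, 248832/7, 186624, 995328, …
ICs: h(0) = 0, h′(0) = 4.

f: a_k = 4, 16, 64, 256, 1024, 4096, 16384, 65536, 262144, 1048576, …
L₀ from L_f via x↦r, Dx↦r'^{-1}Dx.
∫: right-multiply L₀ by Dx.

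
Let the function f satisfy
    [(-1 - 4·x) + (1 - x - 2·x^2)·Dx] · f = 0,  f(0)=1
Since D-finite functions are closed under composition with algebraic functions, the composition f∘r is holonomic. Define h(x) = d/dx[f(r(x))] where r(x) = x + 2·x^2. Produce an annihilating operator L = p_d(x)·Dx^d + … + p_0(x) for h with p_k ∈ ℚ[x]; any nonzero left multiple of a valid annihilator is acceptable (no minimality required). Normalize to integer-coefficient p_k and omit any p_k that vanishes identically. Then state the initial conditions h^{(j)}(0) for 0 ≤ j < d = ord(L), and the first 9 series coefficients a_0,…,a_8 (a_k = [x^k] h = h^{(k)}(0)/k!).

L = (10 + 72·x + 240·x^2 + 544·x^3 + 1344·x^4 + 1920·x^5 + 1280·x^6) + (-1 - 7·x - 12·x^2 + 32·x^3 + 200·x^4 + 384·x^5 + 448·x^6 + 256·x^7)·Dx  (order 1).
h: a_k = 1, 10, 51, 212, 845, 3342, 12551, 46376, 168993, …
ICs: h(0) = 1.

f: a_k = 1, 1, 3, 5, 11, 21, 43, 85, 171, …
Change of var in L_f (x↦r) gives L₀.
Derive L from L₀ (diff closure).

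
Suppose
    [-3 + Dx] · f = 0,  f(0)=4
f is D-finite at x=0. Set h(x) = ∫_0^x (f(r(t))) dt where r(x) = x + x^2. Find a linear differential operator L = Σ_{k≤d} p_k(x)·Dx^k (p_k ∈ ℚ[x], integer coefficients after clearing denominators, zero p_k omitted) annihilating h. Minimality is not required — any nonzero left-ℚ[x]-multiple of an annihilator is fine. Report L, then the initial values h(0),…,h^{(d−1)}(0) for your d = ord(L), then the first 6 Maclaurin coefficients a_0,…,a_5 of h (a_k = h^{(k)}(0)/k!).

f: a_k = 4, 12, 18, 18, 27/2, 81/10, …
L₀ from L_f via x↦r, Dx↦r'^{-1}Dx.
Integrate: L := L₀·Dx.
L = (-3 - 6·x)·Dx + Dx^2  (order 2).
h: a_k = 0, 4, 6, 10, 27/2, 171/10, …
ICs: h(0) = 0, h′(0) = 4.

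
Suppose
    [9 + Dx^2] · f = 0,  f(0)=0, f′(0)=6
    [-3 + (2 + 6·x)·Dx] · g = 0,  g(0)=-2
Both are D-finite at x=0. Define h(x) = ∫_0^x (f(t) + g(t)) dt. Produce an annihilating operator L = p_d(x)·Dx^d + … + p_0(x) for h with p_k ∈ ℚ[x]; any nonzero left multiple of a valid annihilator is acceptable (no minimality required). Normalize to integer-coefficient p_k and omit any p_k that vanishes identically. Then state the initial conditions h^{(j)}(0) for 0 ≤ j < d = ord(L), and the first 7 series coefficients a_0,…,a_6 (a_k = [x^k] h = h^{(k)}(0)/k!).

f: a_k = 0, 6, 0, -9, 0, 81/20, 0, …
g: a_k = -2, -3, 9/4, -27/8, 405/64, -1701/128, 15309/512, …
Sum ⇒ L₀ = lclm(L_f,L_g) in ℚ(x)⟨Dx⟩.
h=∫₀ˣh₀: take L = L₀·Dx.
L = (-63 - 216·x - 324·x^2)·Dx + (18 + 198·x + 648·x^2 + 648·x^3)·Dx^2 + (-7 - 24·x - 36·x^2)·Dx^3 + (2 + 22·x + 72·x^2 + 72·x^3)·Dx^4  (order 4).
h: a_k = 0, -2, 3/2, 3/4, -99/32, 81/64, -1971/1280, …
ICs: h(0) = 0, h′(0) = -2, h′′(0) = 3, h′′′(0) = 9/2.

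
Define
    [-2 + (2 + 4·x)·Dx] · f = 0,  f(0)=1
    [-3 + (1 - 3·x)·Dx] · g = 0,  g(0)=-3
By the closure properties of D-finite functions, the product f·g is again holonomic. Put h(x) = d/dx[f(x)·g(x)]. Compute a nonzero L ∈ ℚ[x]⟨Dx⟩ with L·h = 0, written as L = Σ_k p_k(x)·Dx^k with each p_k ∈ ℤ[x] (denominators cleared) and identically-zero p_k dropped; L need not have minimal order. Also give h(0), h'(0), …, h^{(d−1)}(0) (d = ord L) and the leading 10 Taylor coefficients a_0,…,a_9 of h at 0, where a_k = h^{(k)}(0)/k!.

L = (23 + 72·x + 27·x^2) + (-4 + x + 27·x^2 + 18·x^3)·Dx  (order 1).
h: a_k = -12, -69, -315, -2505/2, -4710, -135459/8, -474453/8, -3252105/16, -21956535/32, -292717335/128, …
ICs: h(0) = -12.

f: a_k = 1, 1, -1/2, 1/2, -5/8, 7/8, -21/16, 33/16, -429/128, 715/128, …
g: a_k = -3, -9, -27, -81, -243, -729, -2187, -6561, -19683, -59049, …
Sym-product of L_f,L_g gives L₀ (≤ ord 1).
Derive L from L₀ (diff closure).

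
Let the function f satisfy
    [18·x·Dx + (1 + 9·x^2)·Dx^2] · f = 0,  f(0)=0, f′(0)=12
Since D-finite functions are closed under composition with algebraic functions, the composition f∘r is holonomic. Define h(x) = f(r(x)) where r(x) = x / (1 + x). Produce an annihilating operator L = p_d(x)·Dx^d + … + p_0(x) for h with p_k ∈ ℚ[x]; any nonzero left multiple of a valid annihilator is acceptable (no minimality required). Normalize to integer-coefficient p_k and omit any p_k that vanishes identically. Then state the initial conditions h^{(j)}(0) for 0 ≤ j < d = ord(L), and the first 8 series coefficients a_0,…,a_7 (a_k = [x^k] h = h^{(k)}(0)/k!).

f: a_k = 0, 12, 0, -36, 0, 972/5, 0, -8748/7, …
L₀ from L_f via x↦r, Dx↦r'^{-1}Dx.
L = (2 + 20·x)·Dx + (1 + 2·x + 10·x^2)·Dx^2  (order 2).
h: a_k = 0, 12, -12, -24, 96, -48/5, -624, 7968/7, …
ICs: h(0) = 0, h′(0) = 12.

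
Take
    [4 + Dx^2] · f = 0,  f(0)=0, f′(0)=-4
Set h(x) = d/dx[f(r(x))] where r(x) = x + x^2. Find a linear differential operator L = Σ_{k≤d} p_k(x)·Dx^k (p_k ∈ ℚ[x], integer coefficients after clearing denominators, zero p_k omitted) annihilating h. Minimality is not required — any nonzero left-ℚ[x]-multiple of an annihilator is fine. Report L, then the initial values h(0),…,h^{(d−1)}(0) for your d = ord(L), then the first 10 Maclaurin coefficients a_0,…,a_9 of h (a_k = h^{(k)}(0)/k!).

L = (16 + 32·x + 96·x^2 + 128·x^3 + 64·x^4) + (-6 - 12·x)·Dx + (1 + 4·x + 4·x^2)·Dx^2  (order 2).
h: a_k = -4, -8, 8, 32, 112/3, 0, -1664/45, -1792/45, -4544/315, 256/21, …
ICs: h(0) = -4, h′(0) = -8.

f: a_k = 0, -4, 0, 8/3, 0, -8/15, 0, 16/315, 0, -8/2835, …
Substitute x→r, Dx→(1/r')Dx; clear ⇒ L₀.
h=h₀': d/dx-closure on L₀ ⇒ L.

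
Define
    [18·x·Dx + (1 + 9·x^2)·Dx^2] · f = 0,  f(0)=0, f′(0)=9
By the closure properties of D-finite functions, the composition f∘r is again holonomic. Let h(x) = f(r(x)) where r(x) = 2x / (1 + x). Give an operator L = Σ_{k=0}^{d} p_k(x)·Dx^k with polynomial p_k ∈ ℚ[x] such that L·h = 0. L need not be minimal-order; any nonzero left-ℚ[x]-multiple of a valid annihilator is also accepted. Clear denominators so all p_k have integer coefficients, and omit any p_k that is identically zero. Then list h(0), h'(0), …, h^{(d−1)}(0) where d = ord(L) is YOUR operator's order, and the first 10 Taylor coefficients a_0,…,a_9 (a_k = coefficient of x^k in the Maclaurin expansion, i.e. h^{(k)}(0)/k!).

f: a_k = 0, 9, 0, -27, 0, 729/5, 0, -6561/7, 0, 6561, …
h₀=f(r): pull back L_f along r ⇒ L₀.
L = (2 + 74·x)·Dx + (1 + 2·x + 37·x^2)·Dx^2  (order 2).
h: a_k = 0, 18, -18, -198, 630, 16938/5, -21186, -372474/7, 681030, 320562, …
ICs: h(0) = 0, h′(0) = 18.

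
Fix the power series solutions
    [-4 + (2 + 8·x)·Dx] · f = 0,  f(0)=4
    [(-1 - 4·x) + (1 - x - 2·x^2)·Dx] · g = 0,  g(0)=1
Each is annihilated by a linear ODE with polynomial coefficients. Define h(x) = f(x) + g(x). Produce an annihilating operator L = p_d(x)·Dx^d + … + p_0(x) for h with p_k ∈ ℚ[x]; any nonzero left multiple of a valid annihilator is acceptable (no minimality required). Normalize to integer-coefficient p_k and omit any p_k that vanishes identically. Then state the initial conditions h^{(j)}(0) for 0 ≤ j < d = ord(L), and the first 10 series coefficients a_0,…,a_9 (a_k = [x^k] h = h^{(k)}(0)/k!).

f: a_k = 4, 8, -8, 16, -40, 112, -336, 1056, -3432, 11440, …
g: a_k = 1, 1, 3, 5, 11, 21, 43, 85, 171, 341, …
h₀=f+g: left-lcm gives L₀, ord ≤ 2.
L = (16 + 84·x + 120·x^2 + 160·x^3) + (-10 - 52·x - 204·x^2 - 400·x^3 - 400·x^4)·Dx + (-1 + 7·x + 56·x^2 + 8·x^3 - 200·x^4 - 160·x^5)·Dx^2  (order 2).
h: a_k = 5, 9, -5, 21, -29, 133, -293, 1141, -3261, 11781, …
ICs: h(0) = 5, h′(0) = 9.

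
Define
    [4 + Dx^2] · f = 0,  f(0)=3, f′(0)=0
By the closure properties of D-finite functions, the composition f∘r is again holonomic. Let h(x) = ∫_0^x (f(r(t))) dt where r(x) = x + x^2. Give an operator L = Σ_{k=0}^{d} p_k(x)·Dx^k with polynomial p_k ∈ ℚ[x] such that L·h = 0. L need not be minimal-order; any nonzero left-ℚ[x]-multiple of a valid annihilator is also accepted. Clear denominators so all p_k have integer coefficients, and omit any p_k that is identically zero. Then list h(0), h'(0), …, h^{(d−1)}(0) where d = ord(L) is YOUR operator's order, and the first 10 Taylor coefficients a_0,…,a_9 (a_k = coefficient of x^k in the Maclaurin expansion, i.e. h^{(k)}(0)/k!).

L = (4 + 24·x + 48·x^2 + 32·x^3)·Dx - 2·Dx^2 + (1 + 2·x)·Dx^3  (order 3).
h: a_k = 0, 3, 0, -2, -3, -4/5, 4/3, 176/105, 4/5, -208/945, …
ICs: h(0) = 0, h′(0) = 3, h′′(0) = 0.

f: a_k = 3, 0, -6, 0, 2, 0, -4/15, 0, 2/105, 0, …
L₀ from L_f via x↦r, Dx↦r'^{-1}Dx.
h=∫₀ˣh₀: take L = L₀·Dx.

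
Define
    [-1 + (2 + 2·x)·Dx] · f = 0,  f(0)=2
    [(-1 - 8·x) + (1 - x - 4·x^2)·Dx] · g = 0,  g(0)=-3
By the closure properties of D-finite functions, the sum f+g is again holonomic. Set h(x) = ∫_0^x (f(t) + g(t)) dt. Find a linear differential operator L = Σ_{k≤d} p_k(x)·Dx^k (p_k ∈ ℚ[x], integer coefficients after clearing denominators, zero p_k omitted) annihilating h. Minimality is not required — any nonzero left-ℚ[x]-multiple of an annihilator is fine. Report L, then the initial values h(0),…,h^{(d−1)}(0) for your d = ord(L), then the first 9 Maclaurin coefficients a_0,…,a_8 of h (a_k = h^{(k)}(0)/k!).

L = (21 + 75·x + 228·x^2 + 160·x^3)·Dx + (-41 - 174·x - 609·x^2 - 872·x^3 - 400·x^4)·Dx^2 + (2 + 38·x + 30·x^2 - 198·x^3 - 352·x^4 - 160·x^5)·Dx^3  (order 3).
h: a_k = 0, -1, -1, -61/12, -215/32, -5573/320, -24953/768, -278037/3584, -1354719/8192, …
ICs: h(0) = 0, h′(0) = -1, h′′(0) = -2.

f: a_k = 2, 1, -1/4, 1/8, -5/64, 7/128, -21/512, 33/1024, -429/16384, …
g: a_k = -3, -3, -15, -27, -87, -195, -543, -1323, -3495, …
h₀=f+g: left-lcm gives L₀, ord ≤ 2.
∫: right-multiply L₀ by Dx.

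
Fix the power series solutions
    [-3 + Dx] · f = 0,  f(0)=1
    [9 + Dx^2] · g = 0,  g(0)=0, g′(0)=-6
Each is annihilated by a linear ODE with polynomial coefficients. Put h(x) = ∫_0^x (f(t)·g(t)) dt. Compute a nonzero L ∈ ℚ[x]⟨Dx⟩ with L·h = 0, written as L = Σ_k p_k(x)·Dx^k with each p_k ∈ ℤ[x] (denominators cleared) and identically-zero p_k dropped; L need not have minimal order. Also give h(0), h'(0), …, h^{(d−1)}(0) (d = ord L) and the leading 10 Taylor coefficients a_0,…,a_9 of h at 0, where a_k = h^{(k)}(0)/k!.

f: a_k = 1, 3, 9/2, 9/2, 27/8, 81/40, 81/80, 243/560, 729/4480, 243/4480, …
g: a_k = 0, -6, 0, 9, 0, -81/20, 0, 243/280, 0, -243/2240, …
Sym-product of L_f,L_g gives L₀ (≤ ord 2).
h=∫₀ˣh₀: take L = L₀·Dx.
L = 18·Dx - 6·Dx^2 + Dx^3  (order 3).
h: a_k = 0, 0, -3, -6, -9/2, 0, 27/10, 81/35, 243/280, 0, …
ICs: h(0) = 0, h′(0) = 0, h′′(0) = -6.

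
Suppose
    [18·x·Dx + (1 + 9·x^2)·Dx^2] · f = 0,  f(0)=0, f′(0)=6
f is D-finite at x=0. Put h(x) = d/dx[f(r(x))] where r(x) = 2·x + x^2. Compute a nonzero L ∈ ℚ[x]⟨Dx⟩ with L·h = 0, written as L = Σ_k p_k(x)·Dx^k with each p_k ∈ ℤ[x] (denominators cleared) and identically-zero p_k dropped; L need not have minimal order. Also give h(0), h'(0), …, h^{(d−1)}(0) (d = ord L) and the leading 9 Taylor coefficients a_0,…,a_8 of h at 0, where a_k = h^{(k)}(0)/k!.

f: a_k = 0, 6, 0, -18, 0, 486/5, 0, -4374/7, 0, …
Substitute x→r, Dx→(1/r')Dx; clear ⇒ L₀.
h₀' ⇒ L via d/dx closure of L₀.
L = (-1 + 72·x + 144·x^2 + 108·x^3 + 27·x^4) + (1 + x + 36·x^2 + 72·x^3 + 45·x^4 + 9·x^5)·Dx  (order 1).
h: a_k = 12, 12, -432, -864, 15012, 46548, -505440, -2208384, 16385004, …
ICs: h(0) = 12.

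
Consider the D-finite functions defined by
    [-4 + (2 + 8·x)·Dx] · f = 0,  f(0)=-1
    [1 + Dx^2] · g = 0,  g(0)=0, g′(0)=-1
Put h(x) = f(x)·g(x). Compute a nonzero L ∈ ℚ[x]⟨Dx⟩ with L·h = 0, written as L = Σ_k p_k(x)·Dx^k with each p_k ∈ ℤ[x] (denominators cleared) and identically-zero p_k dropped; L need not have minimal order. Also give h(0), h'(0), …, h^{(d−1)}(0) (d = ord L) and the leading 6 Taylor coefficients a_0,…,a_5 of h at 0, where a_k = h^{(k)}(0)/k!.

L = (13 + 8·x + 16·x^2) + (-4 - 16·x)·Dx + (1 + 8·x + 16·x^2)·Dx^2  (order 2).
h: a_k = 0, 1, 2, -13/6, 11/3, -1159/120, …
ICs: h(0) = 0, h′(0) = 1.

f: a_k = -1, -2, 2, -4, 10, -28, …
g: a_k = 0, -1, 0, 1/6, 0, -1/120, …
f·g: L₀ = L_f ⊗_s L_g, ord ≤ 1·2.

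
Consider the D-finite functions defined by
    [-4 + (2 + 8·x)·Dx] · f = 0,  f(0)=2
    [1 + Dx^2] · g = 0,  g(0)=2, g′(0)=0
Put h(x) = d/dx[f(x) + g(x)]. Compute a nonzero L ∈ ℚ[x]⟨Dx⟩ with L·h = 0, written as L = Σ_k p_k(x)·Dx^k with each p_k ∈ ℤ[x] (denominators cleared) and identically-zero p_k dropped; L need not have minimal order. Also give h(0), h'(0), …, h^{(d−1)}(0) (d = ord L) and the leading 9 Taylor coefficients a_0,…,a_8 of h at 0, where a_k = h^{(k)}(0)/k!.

f: a_k = 2, 4, -4, 8, -20, 56, -168, 528, -1716, …
g: a_k = 2, 0, -1, 0, 1/12, 0, -1/360, 0, 1/20160, …
L₀ := lclm(L_f,L_g); ord L₀ ≤ 1+2.
Differentiate: ansatz ord ≤ ord L₀ ⇒ L.
L = (-122 - 16·x - 32·x^2) + (-13 - 60·x - 48·x^2 - 64·x^3)·Dx + (-122 - 16·x - 32·x^2)·Dx^2 + (-13 - 60·x - 48·x^2 - 64·x^3)·Dx^3  (order 3).
h: a_k = 4, -10, 24, -239/3, 280, -60481/60, 3696, -34594559/2520, 51480, …
ICs: h(0) = 4, h′(0) = -10, h′′(0) = 48.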